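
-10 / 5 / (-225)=0.01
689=689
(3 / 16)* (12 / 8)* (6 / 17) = 27 / 272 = 0.10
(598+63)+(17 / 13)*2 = 8627 / 13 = 663.62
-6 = -6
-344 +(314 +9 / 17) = -501 / 17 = -29.47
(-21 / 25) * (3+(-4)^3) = 1281 / 25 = 51.24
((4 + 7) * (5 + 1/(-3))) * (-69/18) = -1771/9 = -196.78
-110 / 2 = -55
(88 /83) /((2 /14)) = 616 /83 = 7.42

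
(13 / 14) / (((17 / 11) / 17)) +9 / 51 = 2473 / 238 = 10.39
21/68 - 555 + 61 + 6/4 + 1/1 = -33401/68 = -491.19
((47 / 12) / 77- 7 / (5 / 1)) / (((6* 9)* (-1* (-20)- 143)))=6233 / 30686040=0.00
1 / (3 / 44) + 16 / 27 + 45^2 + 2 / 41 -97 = 1943.31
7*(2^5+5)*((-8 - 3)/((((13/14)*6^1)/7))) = -139601/39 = -3579.51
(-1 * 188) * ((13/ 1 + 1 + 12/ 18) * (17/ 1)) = -140624/ 3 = -46874.67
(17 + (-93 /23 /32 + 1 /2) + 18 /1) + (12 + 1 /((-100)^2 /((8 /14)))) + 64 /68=2644756253 /54740000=48.31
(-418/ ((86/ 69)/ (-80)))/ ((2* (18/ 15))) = 480700/ 43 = 11179.07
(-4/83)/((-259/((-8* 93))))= -2976/21497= -0.14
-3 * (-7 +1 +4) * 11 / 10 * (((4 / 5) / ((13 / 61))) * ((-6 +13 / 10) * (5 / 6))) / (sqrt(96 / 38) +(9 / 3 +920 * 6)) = -1103132723 / 62786425325 +126148 * sqrt(57) / 188359275975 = -0.02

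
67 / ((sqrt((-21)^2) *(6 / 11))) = 737 / 126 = 5.85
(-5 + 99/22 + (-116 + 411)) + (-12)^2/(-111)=21697/74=293.20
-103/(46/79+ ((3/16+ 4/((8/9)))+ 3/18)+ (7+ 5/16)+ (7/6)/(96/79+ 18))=-74111796/9216961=-8.04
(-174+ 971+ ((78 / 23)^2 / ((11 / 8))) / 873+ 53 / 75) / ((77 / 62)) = 642.32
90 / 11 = 8.18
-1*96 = -96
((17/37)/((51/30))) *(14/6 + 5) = 220/111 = 1.98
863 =863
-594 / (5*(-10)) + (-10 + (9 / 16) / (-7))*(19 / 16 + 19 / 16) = -270163 / 22400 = -12.06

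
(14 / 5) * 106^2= 157304 / 5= 31460.80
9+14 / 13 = 131 / 13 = 10.08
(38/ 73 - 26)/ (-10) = 186/ 73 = 2.55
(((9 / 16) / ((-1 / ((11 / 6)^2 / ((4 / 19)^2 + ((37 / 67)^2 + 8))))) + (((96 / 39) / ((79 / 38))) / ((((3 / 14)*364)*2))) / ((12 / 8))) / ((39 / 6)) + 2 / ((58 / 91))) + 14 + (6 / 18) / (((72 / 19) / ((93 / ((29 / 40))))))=556774724632465541 / 19613447464796640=28.39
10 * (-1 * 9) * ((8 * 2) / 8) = -180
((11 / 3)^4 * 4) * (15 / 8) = 1355.65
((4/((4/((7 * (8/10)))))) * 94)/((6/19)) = 25004/15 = 1666.93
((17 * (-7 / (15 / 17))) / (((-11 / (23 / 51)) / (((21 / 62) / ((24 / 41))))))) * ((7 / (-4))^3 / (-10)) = 269433017 / 157132800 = 1.71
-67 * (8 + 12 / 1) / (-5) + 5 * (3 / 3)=273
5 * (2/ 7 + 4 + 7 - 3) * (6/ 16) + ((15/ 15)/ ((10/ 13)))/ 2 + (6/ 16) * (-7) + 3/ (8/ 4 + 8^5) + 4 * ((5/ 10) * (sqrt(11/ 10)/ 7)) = sqrt(110)/ 35 + 12442853/ 917560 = 13.86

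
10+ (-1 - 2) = 7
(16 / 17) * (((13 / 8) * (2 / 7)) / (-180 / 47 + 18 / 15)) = -6110 / 36771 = -0.17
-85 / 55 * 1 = -17 / 11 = -1.55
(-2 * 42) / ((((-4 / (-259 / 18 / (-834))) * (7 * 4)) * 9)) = 259 / 180144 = 0.00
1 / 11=0.09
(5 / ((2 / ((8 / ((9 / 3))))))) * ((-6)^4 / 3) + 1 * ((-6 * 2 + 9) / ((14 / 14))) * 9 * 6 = 2718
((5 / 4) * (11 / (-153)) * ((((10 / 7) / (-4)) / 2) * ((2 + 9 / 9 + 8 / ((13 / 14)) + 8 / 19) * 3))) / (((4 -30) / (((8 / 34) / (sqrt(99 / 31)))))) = -24775 * sqrt(341) / 155900472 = -0.00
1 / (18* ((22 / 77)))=7 / 36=0.19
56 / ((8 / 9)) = 63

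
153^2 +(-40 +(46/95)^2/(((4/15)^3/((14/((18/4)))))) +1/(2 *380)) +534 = 345714789/14440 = 23941.47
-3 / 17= -0.18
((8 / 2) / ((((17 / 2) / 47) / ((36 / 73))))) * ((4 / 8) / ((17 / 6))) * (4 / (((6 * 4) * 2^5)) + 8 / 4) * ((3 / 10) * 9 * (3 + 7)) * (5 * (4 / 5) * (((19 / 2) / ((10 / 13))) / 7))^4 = 467610904014111 / 1809067750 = 258481.70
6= 6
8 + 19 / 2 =35 / 2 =17.50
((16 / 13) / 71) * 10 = 160 / 923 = 0.17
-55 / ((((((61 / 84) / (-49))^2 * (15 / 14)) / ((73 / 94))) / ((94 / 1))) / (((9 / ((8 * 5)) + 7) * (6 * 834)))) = -616834336265.64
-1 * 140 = -140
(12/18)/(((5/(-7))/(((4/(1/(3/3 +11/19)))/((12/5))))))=-140/57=-2.46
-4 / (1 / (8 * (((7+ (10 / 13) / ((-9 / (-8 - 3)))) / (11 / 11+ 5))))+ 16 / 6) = -44592 / 30781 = -1.45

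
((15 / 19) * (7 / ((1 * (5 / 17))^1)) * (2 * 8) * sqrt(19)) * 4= 22848 * sqrt(19) / 19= 5241.69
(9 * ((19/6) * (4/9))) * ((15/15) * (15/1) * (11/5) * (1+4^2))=7106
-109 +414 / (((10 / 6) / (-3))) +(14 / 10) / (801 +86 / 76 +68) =-141220349 / 165325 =-854.20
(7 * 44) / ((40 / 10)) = 77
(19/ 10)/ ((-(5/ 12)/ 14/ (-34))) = 54264/ 25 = 2170.56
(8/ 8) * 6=6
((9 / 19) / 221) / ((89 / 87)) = 783 / 373711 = 0.00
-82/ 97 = -0.85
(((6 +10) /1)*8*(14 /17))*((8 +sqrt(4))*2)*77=2759680 /17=162334.12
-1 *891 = -891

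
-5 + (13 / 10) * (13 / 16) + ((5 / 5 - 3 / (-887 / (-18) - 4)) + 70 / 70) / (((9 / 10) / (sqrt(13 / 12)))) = -631 / 160 + 1576 * sqrt(39) / 4401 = -1.71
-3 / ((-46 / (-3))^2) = -27 / 2116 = -0.01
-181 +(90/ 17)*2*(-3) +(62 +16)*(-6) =-11573/ 17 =-680.76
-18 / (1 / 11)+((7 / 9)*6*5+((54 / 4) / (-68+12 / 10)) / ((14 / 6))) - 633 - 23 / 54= -102034241 / 126252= -808.18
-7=-7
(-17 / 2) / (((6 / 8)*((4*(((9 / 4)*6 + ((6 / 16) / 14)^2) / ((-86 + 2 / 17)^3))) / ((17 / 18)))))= 9759658496000 / 77733027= 125553.56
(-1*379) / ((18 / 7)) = -2653 / 18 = -147.39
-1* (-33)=33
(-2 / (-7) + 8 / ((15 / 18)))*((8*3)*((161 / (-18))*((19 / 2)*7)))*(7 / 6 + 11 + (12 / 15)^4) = -49915862654 / 28125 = -1774786.23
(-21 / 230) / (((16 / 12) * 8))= -63 / 7360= -0.01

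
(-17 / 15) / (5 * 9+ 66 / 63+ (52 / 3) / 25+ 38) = -35 / 2617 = -0.01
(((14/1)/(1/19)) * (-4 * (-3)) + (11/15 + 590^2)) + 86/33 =57963731/165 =351295.34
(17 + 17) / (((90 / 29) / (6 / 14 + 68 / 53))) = 62611 / 3339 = 18.75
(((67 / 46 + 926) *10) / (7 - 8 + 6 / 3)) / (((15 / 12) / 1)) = 170652 / 23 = 7419.65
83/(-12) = -83/12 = -6.92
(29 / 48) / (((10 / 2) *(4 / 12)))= 29 / 80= 0.36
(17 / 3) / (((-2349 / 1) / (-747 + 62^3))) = -4038877 / 7047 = -573.13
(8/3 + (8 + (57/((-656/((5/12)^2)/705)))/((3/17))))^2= 2439072433009/991494144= 2460.00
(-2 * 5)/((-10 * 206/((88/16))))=11/412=0.03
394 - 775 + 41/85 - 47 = -36339/85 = -427.52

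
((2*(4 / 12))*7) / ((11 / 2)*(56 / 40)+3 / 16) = 1120 / 1893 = 0.59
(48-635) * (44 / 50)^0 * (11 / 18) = -6457 / 18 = -358.72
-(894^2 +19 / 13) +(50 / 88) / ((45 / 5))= -4114474127 / 5148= -799237.40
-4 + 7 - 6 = -3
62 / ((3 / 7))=144.67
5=5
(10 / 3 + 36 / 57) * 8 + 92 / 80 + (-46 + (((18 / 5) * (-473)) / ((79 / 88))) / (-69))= 29742959 / 2071380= 14.36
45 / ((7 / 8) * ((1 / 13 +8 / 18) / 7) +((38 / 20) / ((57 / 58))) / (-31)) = 6528600 / 407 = 16040.79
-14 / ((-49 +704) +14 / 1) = -14 / 669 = -0.02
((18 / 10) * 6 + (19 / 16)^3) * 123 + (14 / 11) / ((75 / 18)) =1728659499 / 1126400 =1534.68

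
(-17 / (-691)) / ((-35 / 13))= -221 / 24185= -0.01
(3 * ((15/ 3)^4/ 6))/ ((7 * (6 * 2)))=625/ 168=3.72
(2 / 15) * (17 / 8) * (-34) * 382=-55199 / 15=-3679.93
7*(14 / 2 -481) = -3318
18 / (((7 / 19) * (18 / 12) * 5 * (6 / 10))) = 76 / 7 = 10.86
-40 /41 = -0.98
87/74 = 1.18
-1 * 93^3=-804357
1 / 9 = 0.11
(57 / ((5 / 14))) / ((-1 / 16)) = -12768 / 5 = -2553.60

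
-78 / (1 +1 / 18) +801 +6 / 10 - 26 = 66662 / 95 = 701.71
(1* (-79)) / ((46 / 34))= -1343 / 23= -58.39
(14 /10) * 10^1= 14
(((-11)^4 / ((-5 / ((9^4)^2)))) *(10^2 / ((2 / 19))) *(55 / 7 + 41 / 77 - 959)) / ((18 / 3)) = 132804797296381155 / 7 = 18972113899483022.14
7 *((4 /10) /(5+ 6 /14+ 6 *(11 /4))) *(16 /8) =392 /1535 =0.26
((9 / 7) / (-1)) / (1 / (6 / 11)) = -54 / 77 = -0.70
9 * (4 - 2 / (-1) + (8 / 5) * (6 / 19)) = 5562 / 95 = 58.55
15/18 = 5/6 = 0.83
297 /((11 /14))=378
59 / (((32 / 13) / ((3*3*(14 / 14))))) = 6903 / 32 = 215.72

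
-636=-636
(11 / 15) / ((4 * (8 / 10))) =11 / 48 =0.23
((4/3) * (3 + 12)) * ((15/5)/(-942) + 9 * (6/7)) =169490/1099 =154.22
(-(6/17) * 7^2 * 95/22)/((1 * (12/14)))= -32585/374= -87.13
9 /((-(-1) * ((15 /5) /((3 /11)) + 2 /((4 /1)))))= 18 /23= 0.78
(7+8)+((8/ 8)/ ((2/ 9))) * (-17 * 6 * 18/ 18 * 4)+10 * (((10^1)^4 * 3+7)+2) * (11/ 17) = 3270033/ 17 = 192354.88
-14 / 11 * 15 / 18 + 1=-2 / 33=-0.06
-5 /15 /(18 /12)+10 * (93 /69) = 2744 /207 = 13.26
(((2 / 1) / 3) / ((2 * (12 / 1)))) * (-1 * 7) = -7 / 36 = -0.19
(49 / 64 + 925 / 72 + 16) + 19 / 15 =30.88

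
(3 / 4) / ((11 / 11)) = 3 / 4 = 0.75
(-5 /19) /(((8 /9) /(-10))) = 225 /76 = 2.96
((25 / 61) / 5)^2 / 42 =25 / 156282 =0.00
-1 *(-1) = 1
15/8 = 1.88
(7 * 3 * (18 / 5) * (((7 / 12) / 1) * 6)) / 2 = 1323 / 10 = 132.30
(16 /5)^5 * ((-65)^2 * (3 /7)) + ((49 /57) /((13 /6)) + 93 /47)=6171693953363 /10157875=607577.27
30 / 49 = 0.61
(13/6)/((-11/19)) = -247/66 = -3.74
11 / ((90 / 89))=979 / 90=10.88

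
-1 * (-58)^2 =-3364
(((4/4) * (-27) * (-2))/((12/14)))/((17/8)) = 504/17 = 29.65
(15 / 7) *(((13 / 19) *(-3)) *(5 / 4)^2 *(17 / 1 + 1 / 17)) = -2120625 / 18088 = -117.24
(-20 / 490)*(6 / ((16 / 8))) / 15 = -0.01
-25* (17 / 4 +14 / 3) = -2675 / 12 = -222.92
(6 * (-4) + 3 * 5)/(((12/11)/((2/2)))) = -33/4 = -8.25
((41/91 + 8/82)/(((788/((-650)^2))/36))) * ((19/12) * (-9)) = -8523815625/56539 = -150759.93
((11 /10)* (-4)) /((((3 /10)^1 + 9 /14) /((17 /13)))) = -6.10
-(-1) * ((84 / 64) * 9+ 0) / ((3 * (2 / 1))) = 63 / 32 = 1.97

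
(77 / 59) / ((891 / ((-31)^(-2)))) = 7 / 4592619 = 0.00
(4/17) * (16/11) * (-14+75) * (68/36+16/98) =3533120/82467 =42.84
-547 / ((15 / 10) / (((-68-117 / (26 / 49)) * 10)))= 3156190 / 3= 1052063.33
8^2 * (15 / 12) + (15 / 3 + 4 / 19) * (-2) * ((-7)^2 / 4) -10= -2191 / 38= -57.66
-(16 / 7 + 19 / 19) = -23 / 7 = -3.29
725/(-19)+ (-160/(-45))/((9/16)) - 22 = -53.84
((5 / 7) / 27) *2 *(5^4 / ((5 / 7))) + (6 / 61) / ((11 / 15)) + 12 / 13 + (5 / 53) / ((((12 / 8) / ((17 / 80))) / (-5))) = 4722090361 / 99860904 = 47.29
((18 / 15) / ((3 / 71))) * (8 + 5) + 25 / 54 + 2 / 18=99839 / 270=369.77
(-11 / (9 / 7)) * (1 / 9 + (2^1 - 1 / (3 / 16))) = 2233 / 81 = 27.57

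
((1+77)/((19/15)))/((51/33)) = 12870/323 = 39.85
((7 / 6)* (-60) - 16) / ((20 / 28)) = -602 / 5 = -120.40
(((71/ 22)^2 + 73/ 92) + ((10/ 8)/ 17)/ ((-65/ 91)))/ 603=2101711/ 114114132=0.02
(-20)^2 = 400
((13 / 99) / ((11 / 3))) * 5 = 65 / 363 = 0.18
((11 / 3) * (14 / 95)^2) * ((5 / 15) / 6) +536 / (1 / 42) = 5485612678 / 243675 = 22512.00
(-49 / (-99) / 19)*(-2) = -98 / 1881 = -0.05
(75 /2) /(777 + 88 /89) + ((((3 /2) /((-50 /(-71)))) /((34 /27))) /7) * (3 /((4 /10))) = 4243557 /2280880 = 1.86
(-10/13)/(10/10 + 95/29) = -145/806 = -0.18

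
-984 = -984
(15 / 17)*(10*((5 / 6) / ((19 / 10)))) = 3.87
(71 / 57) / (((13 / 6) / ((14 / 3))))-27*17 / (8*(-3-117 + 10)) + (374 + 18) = 257704919 / 652080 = 395.20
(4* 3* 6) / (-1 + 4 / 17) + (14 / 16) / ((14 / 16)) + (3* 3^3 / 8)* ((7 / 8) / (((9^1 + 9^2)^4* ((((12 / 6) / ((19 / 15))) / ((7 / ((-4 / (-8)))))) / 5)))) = -188334707897 / 2021760000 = -93.15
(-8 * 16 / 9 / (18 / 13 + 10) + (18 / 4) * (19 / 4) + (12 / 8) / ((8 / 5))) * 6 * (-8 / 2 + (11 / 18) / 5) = -7833305 / 15984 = -490.07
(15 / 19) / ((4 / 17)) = 255 / 76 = 3.36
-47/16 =-2.94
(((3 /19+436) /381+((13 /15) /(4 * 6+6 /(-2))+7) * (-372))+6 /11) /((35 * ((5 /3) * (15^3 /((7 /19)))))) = -7295463691 /1489311140625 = -0.00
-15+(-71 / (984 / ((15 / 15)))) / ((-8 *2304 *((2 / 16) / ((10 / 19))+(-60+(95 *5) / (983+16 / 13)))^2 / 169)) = -17390483520837675505 / 1159365582606812352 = -15.00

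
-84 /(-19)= 4.42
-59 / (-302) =59 / 302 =0.20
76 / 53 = 1.43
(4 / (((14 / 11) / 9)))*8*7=1584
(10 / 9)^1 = 10 / 9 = 1.11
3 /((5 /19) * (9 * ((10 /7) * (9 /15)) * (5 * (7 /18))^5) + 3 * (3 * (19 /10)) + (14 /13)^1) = 129645360 /3224033537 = 0.04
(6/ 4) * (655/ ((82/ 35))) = 68775/ 164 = 419.36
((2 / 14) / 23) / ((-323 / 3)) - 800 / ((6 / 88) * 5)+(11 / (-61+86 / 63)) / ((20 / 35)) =-323677915663 / 137911956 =-2346.99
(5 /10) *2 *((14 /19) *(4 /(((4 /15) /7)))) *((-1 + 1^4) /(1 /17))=0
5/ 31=0.16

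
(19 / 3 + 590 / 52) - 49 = -2443 / 78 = -31.32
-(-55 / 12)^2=-3025 / 144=-21.01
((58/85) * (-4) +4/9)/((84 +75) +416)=-76/19125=-0.00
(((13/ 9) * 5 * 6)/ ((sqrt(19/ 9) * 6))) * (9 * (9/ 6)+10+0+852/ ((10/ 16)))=180271 * sqrt(19)/ 114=6892.83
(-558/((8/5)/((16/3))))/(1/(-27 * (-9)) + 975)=-225990/118463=-1.91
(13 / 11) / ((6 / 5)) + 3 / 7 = 1.41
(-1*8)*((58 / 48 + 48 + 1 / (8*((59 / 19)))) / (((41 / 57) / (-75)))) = 99373800 / 2419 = 41080.53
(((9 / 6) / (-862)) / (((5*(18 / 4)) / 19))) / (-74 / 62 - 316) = 589 / 127140690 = 0.00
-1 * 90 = -90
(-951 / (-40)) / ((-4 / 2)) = -951 / 80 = -11.89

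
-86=-86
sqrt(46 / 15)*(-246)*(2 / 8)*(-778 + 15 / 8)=254569*sqrt(690) / 80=83587.26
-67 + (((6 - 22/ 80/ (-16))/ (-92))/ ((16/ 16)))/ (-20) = -78895349/ 1177600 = -67.00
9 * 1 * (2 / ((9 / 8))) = 16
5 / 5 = 1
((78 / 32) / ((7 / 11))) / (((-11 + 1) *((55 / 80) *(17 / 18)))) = -0.59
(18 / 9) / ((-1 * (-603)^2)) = -0.00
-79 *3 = -237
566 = 566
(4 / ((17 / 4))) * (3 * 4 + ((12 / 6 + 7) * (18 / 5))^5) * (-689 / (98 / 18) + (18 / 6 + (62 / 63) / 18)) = -291681682098123328 / 70284375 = -4150021709.63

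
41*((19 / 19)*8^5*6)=8060928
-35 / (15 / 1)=-2.33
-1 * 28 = -28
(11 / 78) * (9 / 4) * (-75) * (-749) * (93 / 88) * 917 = 14371980525 / 832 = 17274015.05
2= 2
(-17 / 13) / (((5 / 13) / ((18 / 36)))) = -17 / 10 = -1.70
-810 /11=-73.64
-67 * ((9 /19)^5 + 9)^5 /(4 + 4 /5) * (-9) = 699640364221032673860398457634314000000 /93076495688256089536609610280499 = 7516831.82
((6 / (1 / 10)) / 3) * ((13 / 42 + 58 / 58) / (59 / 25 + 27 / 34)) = 467500 / 56301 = 8.30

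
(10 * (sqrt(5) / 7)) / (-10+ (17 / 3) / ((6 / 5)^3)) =-1296 * sqrt(5) / 6097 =-0.48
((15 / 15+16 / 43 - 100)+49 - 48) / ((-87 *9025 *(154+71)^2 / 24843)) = 34763638 / 569742609375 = 0.00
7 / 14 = 1 / 2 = 0.50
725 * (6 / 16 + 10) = 60175 / 8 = 7521.88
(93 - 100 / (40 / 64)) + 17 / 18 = -1189 / 18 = -66.06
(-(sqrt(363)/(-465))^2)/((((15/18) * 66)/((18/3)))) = -22/120125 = -0.00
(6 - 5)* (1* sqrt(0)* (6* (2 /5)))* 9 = 0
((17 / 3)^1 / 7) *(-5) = -85 / 21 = -4.05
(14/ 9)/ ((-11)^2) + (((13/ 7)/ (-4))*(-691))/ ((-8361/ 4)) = -331967/ 2360589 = -0.14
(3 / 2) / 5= 0.30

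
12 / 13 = 0.92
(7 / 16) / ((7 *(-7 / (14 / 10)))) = -1 / 80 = -0.01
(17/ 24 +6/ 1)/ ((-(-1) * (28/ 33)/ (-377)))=-95381/ 32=-2980.66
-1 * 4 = -4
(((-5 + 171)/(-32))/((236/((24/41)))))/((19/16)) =-498/45961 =-0.01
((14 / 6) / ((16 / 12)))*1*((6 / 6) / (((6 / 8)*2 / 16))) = 56 / 3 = 18.67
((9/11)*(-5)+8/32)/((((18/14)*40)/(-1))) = 1183/15840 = 0.07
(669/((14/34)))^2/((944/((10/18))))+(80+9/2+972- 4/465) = 56138274061/21509040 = 2609.99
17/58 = 0.29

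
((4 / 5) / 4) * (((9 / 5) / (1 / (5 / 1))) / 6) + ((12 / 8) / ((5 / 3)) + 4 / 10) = 8 / 5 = 1.60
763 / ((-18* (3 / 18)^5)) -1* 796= -330412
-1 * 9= -9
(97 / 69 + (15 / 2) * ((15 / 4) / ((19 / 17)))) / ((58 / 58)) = 278669 / 10488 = 26.57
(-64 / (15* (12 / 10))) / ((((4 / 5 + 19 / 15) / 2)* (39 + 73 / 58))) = -3712 / 43431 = -0.09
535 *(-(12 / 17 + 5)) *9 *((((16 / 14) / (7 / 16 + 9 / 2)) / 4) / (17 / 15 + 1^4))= -7005825 / 9401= -745.22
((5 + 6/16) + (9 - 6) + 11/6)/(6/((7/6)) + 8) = 1715/2208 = 0.78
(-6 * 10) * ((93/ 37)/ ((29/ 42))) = -234360/ 1073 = -218.42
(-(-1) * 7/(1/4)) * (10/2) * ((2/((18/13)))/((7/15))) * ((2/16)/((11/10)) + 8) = 3515.91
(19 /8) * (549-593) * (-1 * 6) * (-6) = -3762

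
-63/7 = -9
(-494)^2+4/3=732112/3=244037.33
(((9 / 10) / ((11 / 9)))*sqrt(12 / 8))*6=243*sqrt(6) / 110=5.41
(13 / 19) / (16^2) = 13 / 4864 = 0.00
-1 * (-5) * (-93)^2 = 43245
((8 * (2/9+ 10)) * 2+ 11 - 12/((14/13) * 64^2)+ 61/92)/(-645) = -519962231/1914071040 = -0.27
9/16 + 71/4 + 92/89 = 27549/1424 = 19.35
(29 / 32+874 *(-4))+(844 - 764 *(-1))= -60387 / 32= -1887.09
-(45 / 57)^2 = -225 / 361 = -0.62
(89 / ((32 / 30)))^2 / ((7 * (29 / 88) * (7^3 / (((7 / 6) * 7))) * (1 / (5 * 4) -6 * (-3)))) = 3.98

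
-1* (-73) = 73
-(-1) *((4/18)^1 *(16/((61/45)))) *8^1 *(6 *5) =38400/61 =629.51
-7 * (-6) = 42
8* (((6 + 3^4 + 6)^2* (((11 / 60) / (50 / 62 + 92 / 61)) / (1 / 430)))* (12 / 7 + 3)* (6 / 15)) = 226923766872 / 51065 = 4443821.93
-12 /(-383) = 12 /383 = 0.03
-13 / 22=-0.59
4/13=0.31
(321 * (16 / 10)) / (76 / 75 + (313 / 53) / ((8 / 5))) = 16332480 / 149599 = 109.18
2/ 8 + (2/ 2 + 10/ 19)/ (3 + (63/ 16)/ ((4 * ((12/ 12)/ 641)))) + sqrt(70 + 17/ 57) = 8.64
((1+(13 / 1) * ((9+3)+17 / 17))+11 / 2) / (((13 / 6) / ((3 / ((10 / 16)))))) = 1944 / 5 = 388.80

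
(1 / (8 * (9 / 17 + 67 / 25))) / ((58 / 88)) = 425 / 7192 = 0.06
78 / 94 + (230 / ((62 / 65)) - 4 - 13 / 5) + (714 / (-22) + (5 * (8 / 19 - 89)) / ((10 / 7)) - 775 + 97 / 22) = -1336375019 / 1522565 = -877.71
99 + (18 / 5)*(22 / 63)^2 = 219263 / 2205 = 99.44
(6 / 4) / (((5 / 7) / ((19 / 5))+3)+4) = 399 / 1912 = 0.21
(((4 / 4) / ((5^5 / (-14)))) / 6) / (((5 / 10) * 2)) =-7 / 9375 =-0.00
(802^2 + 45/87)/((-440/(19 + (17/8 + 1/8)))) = -31063.85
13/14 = 0.93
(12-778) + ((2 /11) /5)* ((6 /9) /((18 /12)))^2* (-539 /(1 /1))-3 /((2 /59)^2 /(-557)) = 2354536963 /1620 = 1453417.88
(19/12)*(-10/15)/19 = -1/18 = -0.06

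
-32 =-32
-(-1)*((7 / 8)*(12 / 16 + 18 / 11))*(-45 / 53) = -33075 / 18656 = -1.77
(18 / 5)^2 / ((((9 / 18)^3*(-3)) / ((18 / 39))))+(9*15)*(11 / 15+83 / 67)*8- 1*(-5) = 46140347 / 21775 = 2118.96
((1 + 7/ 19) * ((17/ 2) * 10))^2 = 4884100/ 361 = 13529.36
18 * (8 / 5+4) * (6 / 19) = 3024 / 95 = 31.83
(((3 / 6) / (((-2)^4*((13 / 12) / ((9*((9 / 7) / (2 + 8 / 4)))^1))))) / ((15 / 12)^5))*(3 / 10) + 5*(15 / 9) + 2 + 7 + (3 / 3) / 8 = 596045561 / 34125000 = 17.47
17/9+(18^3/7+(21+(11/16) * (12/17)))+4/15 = 18352307/21420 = 856.78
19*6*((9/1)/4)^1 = 513/2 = 256.50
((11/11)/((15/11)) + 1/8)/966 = 103/115920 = 0.00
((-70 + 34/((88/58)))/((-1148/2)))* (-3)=-3141/12628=-0.25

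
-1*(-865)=865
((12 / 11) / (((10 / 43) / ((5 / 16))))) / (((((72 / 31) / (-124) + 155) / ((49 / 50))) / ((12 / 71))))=18223443 / 11631979700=0.00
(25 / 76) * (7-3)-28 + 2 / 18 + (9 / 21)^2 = -221117 / 8379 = -26.39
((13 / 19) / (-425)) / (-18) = 13 / 145350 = 0.00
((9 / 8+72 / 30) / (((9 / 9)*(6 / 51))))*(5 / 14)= 2397 / 224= 10.70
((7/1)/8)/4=7/32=0.22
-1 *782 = -782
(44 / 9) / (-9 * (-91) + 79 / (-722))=2888 / 483741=0.01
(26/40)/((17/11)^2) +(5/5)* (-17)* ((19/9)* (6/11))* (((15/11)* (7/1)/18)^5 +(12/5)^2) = -16915753816285453/149293697216400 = -113.31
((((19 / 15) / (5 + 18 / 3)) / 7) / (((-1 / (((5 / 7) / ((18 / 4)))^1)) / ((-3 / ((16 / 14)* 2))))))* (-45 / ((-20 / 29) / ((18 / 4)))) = 4959 / 4928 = 1.01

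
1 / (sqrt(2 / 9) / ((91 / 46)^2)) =24843 *sqrt(2) / 4232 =8.30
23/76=0.30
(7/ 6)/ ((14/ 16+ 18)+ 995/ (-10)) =-28/ 1935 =-0.01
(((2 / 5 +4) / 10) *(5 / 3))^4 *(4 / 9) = 0.13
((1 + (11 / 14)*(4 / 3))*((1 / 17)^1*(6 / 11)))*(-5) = -430 / 1309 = -0.33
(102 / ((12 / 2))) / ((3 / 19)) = 323 / 3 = 107.67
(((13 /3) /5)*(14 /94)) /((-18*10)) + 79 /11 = 10024099 /1395900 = 7.18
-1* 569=-569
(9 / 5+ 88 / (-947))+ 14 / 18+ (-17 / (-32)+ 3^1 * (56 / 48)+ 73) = 108434519 / 1363680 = 79.52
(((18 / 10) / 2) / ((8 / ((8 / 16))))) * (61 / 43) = 549 / 6880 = 0.08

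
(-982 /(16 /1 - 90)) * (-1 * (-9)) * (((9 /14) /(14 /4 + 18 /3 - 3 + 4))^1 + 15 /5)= 662850 /1813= 365.61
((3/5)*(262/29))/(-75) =-262/3625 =-0.07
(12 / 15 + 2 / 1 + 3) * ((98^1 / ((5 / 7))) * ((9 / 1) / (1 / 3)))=537138 / 25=21485.52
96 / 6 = 16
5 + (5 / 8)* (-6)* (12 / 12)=5 / 4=1.25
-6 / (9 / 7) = -14 / 3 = -4.67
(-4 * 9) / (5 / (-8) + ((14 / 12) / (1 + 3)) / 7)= 432 / 7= 61.71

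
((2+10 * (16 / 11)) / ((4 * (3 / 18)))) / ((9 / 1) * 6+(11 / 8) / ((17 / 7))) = 37128 / 81631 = 0.45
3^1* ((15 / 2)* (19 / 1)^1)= 855 / 2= 427.50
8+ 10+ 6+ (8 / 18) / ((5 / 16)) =1144 / 45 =25.42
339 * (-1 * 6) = -2034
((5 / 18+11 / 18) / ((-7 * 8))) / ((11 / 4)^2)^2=-256 / 922383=-0.00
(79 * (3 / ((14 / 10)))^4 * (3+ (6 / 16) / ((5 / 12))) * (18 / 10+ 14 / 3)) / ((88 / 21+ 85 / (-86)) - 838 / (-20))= 130114866375 / 139694296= 931.43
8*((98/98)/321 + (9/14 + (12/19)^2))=6780476/811167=8.36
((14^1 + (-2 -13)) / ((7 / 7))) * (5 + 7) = -12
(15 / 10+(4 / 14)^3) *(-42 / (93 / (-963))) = 1006335 / 1519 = 662.50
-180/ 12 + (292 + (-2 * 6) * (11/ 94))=12953/ 47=275.60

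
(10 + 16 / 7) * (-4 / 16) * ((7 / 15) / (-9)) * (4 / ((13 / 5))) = 86 / 351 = 0.25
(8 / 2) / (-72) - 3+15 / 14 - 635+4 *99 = -15182 / 63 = -240.98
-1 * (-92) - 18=74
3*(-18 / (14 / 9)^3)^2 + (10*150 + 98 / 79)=233449050509 / 148708336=1569.85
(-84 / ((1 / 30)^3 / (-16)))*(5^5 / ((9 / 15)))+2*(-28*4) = 188999999776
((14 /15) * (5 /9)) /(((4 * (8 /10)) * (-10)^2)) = 7 /4320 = 0.00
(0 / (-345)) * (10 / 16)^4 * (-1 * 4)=0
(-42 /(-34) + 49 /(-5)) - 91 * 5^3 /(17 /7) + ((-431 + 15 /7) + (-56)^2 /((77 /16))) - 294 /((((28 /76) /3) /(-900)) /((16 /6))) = 37575698409 /6545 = 5741130.39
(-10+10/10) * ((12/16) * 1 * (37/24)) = -10.41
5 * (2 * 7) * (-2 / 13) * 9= -1260 / 13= -96.92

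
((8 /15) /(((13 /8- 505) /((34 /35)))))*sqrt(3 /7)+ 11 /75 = 0.15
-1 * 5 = -5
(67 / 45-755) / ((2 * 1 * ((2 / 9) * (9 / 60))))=-33908 / 3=-11302.67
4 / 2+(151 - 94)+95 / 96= 5759 / 96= 59.99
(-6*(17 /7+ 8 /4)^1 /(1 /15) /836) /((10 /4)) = -279 /1463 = -0.19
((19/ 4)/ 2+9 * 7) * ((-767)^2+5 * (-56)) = 307528707/ 8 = 38441088.38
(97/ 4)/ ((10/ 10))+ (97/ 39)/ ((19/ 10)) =75757/ 2964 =25.56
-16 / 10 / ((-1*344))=0.00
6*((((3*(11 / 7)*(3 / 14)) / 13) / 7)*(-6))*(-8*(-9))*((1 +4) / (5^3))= -128304 / 111475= -1.15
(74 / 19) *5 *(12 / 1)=4440 / 19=233.68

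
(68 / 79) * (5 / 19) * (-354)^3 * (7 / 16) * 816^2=-4393868730693120 / 1501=-2927294290934.79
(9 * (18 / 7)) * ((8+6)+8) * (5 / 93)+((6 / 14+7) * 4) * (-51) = -322908 / 217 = -1488.06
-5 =-5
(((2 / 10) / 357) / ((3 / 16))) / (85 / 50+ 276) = 32 / 2974167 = 0.00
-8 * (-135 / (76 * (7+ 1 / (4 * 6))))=6480 / 3211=2.02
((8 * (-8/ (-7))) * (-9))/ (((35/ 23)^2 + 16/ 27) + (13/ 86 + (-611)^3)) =0.00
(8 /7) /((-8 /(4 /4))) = -1 /7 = -0.14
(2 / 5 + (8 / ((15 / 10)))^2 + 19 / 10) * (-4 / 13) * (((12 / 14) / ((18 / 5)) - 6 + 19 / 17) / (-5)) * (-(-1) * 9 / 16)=-2293843 / 464100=-4.94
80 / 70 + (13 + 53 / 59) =6212 / 413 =15.04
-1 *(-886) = 886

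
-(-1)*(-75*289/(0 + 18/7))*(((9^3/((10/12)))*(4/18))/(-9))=182070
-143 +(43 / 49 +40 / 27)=-186068 / 1323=-140.64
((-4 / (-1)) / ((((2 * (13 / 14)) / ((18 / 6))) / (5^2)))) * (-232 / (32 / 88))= -1339800 / 13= -103061.54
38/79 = 0.48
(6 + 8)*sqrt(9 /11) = 42*sqrt(11) /11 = 12.66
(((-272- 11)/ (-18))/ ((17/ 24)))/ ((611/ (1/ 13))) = 1132/ 405093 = 0.00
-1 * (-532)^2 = -283024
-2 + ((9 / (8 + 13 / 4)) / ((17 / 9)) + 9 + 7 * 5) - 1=3521 / 85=41.42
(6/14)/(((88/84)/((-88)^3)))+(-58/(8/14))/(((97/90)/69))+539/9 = -248998984/873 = -285222.20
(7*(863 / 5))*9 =54369 / 5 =10873.80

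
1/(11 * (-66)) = -1/726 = -0.00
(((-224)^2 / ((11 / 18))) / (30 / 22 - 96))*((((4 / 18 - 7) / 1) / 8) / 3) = 245.02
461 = 461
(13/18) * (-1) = -13/18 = -0.72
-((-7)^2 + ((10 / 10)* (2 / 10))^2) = -1226 / 25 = -49.04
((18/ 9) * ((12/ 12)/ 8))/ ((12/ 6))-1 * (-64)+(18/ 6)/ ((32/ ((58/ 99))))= 33887/ 528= 64.18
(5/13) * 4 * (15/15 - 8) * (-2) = 280/13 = 21.54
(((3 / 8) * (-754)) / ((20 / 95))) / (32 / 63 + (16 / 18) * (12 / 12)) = -1353807 / 1408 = -961.51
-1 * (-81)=81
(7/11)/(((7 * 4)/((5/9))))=5/396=0.01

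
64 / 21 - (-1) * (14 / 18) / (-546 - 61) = 116495 / 38241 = 3.05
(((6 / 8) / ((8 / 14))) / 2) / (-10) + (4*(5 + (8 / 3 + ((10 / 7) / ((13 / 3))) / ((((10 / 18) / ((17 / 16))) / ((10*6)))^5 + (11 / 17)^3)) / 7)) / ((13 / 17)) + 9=1666941942838899235529 / 43878193274266653120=37.99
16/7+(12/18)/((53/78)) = 1212/371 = 3.27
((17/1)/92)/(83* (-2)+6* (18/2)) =-17/10304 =-0.00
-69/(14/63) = -621/2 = -310.50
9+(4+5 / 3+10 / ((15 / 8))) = 20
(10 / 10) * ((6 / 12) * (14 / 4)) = 7 / 4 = 1.75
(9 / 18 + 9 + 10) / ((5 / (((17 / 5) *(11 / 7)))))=7293 / 350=20.84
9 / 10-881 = -8801 / 10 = -880.10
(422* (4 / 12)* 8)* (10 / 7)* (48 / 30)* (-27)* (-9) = 4375296 / 7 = 625042.29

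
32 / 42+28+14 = 898 / 21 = 42.76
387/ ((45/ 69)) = 2967/ 5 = 593.40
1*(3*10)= 30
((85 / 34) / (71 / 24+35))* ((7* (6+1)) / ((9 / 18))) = 5880 / 911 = 6.45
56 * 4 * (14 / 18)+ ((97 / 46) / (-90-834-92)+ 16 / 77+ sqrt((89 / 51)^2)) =97000313227 / 550596816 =176.17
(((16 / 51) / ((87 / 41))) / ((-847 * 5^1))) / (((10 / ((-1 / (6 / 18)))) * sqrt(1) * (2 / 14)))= 328 / 4473975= 0.00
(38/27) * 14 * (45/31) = 2660/93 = 28.60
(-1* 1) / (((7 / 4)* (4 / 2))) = -2 / 7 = -0.29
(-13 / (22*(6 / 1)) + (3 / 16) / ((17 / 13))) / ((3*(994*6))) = 403 / 160598592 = 0.00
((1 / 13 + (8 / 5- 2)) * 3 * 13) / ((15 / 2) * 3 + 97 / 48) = -3024 / 5885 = -0.51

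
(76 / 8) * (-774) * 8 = -58824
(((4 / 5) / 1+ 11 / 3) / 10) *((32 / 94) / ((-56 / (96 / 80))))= -134 / 41125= -0.00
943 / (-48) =-943 / 48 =-19.65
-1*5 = -5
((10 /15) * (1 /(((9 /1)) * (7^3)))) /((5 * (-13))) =-2 /601965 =-0.00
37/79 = 0.47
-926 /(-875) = 926 /875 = 1.06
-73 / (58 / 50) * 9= -16425 / 29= -566.38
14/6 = 7/3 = 2.33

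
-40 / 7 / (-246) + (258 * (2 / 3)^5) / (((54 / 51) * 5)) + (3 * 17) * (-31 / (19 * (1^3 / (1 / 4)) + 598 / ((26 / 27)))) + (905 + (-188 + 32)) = 787905044 / 1046115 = 753.17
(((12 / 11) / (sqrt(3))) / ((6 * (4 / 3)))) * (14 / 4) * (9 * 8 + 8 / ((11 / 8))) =1498 * sqrt(3) / 121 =21.44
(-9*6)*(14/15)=-252/5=-50.40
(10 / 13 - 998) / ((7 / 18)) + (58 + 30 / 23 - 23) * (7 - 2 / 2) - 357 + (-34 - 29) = -827178 / 299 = -2766.48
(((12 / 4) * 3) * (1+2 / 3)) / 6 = 5 / 2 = 2.50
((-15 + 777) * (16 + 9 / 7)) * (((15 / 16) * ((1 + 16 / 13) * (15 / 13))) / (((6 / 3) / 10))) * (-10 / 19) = -7520225625 / 89908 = -83643.56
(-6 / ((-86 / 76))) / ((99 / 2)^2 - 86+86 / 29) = 26448 / 11807671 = 0.00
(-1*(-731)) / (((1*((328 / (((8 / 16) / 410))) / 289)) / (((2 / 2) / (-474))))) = -211259 / 127487040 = -0.00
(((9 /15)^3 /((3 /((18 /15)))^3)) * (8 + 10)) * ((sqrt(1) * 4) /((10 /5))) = 7776 /15625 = 0.50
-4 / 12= -1 / 3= -0.33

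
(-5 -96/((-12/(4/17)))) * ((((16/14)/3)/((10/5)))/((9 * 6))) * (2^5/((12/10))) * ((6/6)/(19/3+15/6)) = -0.03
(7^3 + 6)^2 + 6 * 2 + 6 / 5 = 609071 / 5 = 121814.20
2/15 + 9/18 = 0.63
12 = 12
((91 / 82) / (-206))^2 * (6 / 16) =24843 / 2282717312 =0.00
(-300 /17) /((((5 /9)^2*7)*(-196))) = 243 /5831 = 0.04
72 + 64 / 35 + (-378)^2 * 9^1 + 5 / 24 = 1080265231 / 840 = 1286030.04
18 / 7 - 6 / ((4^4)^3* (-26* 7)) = 3925868547 / 1526726656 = 2.57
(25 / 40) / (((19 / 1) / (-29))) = -145 / 152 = -0.95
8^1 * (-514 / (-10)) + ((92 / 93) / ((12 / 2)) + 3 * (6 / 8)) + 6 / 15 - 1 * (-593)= 5619143 / 5580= 1007.01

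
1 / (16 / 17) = 17 / 16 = 1.06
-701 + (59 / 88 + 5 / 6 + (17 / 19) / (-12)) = -3509047 / 5016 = -699.57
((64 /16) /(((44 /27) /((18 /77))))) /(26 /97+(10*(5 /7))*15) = 23571 /4412386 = 0.01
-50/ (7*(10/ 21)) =-15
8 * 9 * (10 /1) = 720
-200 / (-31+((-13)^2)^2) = -20 / 2853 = -0.01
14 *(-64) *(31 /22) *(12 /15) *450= -4999680 /11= -454516.36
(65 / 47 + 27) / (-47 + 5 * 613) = 0.01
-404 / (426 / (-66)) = 62.59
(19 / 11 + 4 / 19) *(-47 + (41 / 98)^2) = -90.74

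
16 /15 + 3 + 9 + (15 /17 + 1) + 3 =17.95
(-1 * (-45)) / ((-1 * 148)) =-45 / 148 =-0.30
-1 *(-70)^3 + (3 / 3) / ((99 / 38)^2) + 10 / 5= 3361764046 / 9801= 343002.15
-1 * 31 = -31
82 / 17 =4.82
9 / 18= 1 / 2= 0.50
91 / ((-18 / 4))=-182 / 9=-20.22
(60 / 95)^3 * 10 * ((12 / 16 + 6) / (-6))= -19440 / 6859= -2.83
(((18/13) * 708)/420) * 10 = 2124/91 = 23.34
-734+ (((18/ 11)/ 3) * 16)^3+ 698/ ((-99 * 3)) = -2574344/ 35937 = -71.63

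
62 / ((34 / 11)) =341 / 17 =20.06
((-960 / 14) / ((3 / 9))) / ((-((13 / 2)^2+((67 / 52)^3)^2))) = 28469677916160 / 6480366483311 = 4.39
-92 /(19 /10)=-920 /19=-48.42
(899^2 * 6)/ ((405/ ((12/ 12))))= 1616402/ 135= 11973.35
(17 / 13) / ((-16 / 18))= -153 / 104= -1.47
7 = 7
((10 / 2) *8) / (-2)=-20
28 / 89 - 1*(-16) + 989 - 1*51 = 954.31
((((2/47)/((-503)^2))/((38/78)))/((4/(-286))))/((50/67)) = -373659/11296851850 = -0.00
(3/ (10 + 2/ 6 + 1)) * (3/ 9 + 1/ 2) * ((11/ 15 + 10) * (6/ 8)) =483/ 272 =1.78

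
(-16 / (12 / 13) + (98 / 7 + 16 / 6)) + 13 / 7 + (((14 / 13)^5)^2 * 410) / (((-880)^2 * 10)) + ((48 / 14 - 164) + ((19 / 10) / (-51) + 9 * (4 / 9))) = -46276307535027940831 / 297753663620062650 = -155.42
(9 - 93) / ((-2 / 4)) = 168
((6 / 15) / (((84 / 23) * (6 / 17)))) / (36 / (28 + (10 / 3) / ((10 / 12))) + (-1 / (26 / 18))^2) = 132158 / 683235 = 0.19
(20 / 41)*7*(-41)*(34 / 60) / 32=-119 / 48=-2.48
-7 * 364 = -2548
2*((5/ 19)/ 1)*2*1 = 20/ 19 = 1.05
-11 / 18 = -0.61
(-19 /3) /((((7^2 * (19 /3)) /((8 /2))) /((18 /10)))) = -36 /245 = -0.15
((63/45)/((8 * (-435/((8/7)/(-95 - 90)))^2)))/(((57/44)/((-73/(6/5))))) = -0.00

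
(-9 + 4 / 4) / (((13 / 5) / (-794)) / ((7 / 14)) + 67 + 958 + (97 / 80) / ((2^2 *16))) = -16261120 / 2083481197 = -0.01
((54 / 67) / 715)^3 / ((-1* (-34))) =78732 / 1868923198624625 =0.00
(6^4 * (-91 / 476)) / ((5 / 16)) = -792.85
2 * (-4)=-8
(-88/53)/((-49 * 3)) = 88/7791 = 0.01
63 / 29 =2.17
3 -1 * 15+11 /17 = -193 /17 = -11.35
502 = 502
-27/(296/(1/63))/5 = -3/10360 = -0.00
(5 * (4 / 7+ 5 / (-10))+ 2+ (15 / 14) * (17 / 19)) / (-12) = -21 / 76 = -0.28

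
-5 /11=-0.45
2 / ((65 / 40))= 16 / 13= 1.23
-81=-81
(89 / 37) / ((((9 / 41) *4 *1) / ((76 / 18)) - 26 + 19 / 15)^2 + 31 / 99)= 14852433475 / 3715922569418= 0.00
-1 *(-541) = 541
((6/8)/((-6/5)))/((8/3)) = -15/64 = -0.23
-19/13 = -1.46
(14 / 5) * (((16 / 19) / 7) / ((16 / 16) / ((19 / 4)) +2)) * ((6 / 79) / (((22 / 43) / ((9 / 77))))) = 6192 / 2341955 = 0.00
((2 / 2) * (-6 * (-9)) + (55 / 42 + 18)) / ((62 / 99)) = 101607 / 868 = 117.06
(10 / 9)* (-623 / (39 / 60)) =-124600 / 117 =-1064.96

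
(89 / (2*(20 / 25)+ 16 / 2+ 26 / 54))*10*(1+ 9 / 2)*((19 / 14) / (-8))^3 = -4532598675 / 1912107008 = -2.37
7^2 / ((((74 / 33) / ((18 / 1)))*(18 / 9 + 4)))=4851 / 74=65.55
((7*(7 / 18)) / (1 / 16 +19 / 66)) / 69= 4312 / 38295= 0.11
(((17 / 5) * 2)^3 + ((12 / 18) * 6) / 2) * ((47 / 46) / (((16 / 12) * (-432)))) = -0.56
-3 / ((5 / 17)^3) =-14739 / 125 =-117.91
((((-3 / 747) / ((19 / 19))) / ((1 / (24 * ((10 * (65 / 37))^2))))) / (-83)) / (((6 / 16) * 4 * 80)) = 84500 / 28293123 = 0.00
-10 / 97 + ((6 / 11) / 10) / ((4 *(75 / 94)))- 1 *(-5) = 1310809 / 266750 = 4.91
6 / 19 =0.32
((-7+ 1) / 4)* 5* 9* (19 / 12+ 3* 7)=-12195 / 8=-1524.38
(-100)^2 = 10000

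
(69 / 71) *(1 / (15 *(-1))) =-0.06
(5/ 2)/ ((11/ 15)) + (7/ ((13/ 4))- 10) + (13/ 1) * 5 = 17321/ 286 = 60.56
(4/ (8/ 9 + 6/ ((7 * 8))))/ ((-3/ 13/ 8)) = -34944/ 251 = -139.22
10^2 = 100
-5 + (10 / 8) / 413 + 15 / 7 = -4715 / 1652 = -2.85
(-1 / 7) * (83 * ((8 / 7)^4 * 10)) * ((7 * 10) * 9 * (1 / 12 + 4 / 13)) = -1555353600 / 31213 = -49830.31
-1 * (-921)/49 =921/49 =18.80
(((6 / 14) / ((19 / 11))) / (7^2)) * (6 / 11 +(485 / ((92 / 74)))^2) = 10626797913 / 13789972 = 770.62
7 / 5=1.40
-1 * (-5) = 5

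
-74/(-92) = 37/46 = 0.80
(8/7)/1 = 8/7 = 1.14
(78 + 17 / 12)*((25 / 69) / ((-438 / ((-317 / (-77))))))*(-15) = 37762625 / 9308376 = 4.06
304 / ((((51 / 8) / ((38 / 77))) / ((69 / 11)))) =2125568 / 14399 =147.62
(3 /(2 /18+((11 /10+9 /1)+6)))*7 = 1890 /1459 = 1.30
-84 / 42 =-2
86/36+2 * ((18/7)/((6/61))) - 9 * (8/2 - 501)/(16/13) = 3718499/1008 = 3688.99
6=6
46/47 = 0.98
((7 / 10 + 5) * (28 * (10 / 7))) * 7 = 1596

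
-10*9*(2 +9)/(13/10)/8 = -2475/26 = -95.19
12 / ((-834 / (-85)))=170 / 139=1.22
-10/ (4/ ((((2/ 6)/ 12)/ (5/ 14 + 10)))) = -7/ 1044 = -0.01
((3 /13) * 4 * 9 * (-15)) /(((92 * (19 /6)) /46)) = -4860 /247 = -19.68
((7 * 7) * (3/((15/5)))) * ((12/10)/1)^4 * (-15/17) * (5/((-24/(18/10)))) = 71442/2125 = 33.62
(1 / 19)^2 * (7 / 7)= 1 / 361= 0.00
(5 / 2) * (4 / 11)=10 / 11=0.91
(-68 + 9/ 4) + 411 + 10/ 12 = 4153/ 12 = 346.08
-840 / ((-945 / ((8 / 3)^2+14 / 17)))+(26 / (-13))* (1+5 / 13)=76684 / 17901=4.28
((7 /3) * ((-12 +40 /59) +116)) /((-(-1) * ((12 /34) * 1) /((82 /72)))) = 3766588 /4779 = 788.15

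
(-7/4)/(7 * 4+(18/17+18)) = -119/3200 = -0.04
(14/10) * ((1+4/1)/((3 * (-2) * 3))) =-0.39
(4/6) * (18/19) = 12/19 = 0.63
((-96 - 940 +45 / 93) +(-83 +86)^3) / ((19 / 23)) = -719072 / 589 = -1220.84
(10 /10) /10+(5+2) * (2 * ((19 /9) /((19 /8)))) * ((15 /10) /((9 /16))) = 8987 /270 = 33.29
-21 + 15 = -6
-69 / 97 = -0.71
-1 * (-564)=564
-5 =-5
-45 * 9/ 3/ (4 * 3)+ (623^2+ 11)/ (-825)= -105979/ 220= -481.72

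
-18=-18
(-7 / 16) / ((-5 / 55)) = 77 / 16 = 4.81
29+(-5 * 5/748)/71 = 1540107/53108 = 29.00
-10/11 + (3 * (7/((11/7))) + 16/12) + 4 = 17.79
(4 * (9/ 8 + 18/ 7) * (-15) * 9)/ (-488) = 4.09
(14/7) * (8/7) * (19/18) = 152/63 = 2.41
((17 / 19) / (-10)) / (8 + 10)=-17 / 3420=-0.00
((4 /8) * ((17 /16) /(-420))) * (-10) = 17 /1344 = 0.01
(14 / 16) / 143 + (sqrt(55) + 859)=sqrt(55) + 982703 / 1144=866.42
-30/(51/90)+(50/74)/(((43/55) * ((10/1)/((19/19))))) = -2859125/54094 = -52.85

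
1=1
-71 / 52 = -1.37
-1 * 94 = -94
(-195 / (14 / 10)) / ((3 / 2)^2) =-1300 / 21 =-61.90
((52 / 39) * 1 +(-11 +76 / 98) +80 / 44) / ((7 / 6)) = -22874 / 3773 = -6.06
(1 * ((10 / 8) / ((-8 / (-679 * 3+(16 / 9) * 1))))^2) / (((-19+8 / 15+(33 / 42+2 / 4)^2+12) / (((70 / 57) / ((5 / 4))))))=-14385097965875 / 696957696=-20639.84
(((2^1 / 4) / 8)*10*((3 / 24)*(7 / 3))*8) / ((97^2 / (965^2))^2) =14284.96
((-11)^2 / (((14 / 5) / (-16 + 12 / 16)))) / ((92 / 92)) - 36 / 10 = -185533 / 280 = -662.62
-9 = -9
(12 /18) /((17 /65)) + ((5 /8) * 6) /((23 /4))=3755 /1173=3.20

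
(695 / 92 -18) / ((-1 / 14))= 6727 / 46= 146.24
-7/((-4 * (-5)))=-7/20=-0.35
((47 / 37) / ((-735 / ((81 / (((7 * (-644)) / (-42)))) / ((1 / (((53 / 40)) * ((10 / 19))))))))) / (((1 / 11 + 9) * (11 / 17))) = -3430107 / 22183868000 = -0.00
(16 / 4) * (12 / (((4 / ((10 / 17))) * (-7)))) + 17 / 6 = 1303 / 714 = 1.82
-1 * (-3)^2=-9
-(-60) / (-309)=-20 / 103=-0.19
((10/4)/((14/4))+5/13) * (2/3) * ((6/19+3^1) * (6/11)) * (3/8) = 1350/2717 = 0.50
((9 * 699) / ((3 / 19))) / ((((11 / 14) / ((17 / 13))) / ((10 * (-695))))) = -65904306300 / 143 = -460869274.83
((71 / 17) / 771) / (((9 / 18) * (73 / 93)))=0.01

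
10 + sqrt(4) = 12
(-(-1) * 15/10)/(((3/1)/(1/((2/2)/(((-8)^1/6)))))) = -0.67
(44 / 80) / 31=11 / 620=0.02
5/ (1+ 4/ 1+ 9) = 5/ 14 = 0.36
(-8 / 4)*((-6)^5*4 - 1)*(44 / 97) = 2737240 / 97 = 28218.97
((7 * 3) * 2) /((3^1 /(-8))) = -112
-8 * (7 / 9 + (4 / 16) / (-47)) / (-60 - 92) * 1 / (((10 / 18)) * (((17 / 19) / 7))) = 9149 / 15980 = 0.57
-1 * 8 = -8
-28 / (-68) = 7 / 17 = 0.41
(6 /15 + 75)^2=142129 /25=5685.16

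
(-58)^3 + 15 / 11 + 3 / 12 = -8584857 / 44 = -195110.39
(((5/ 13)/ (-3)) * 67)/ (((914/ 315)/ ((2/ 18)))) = -11725/ 35646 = -0.33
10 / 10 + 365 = 366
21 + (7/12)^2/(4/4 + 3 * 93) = 120967/5760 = 21.00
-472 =-472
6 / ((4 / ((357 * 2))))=1071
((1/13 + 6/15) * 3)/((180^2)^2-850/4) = 186/136468772375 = 0.00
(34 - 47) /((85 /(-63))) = 819 /85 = 9.64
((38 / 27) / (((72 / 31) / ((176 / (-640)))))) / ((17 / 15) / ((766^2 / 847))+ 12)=-950398031 / 68448550392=-0.01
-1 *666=-666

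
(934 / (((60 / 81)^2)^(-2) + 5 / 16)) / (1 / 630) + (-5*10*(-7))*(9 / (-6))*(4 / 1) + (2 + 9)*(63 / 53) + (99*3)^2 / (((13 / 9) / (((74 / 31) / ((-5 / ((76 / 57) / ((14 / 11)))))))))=129290.28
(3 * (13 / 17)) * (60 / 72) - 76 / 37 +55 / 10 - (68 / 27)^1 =48218 / 16983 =2.84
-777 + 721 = -56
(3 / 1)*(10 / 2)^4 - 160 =1715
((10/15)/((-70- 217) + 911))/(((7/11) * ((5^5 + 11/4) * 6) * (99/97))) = 0.00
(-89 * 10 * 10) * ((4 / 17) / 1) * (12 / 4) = -106800 / 17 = -6282.35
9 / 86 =0.10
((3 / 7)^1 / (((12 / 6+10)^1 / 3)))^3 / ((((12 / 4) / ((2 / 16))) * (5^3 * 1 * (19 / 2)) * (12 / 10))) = 3 / 83417600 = 0.00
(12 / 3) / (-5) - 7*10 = -354 / 5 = -70.80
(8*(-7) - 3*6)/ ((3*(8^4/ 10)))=-185/ 3072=-0.06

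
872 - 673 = 199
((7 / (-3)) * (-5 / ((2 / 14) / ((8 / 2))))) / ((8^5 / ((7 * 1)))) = 1715 / 24576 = 0.07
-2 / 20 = -1 / 10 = -0.10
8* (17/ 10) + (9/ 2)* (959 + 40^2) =115291/ 10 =11529.10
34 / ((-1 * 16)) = -17 / 8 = -2.12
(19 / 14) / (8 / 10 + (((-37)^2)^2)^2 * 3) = 5 / 38822141332814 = 0.00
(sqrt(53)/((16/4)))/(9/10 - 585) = -5 * sqrt(53)/11682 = -0.00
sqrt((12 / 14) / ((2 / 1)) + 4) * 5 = 5 * sqrt(217) / 7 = 10.52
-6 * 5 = -30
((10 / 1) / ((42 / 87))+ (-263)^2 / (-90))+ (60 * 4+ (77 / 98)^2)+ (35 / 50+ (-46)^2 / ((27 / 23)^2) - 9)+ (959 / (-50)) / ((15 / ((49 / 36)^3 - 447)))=2723321499553 / 1714608000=1588.31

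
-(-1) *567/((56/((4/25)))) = 81/50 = 1.62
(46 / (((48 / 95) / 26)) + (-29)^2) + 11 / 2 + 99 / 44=19295 / 6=3215.83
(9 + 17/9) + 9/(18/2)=107/9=11.89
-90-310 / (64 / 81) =-15435 / 32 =-482.34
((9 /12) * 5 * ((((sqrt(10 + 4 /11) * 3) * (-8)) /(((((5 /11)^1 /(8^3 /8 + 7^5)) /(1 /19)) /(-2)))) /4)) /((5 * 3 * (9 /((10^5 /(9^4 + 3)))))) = 84355000 * sqrt(1254) /93537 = 31935.68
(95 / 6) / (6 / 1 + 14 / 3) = 95 / 64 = 1.48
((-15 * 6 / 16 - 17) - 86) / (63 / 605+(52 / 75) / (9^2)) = -638780175 / 662696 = -963.91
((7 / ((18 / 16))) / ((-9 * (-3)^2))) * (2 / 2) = -56 / 729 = -0.08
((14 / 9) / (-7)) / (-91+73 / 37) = 37 / 14823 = 0.00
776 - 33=743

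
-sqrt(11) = -3.32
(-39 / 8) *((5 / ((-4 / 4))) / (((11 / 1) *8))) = 195 / 704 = 0.28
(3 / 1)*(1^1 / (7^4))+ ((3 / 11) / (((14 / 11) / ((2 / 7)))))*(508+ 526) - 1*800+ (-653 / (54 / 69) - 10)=-68331181 / 43218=-1581.08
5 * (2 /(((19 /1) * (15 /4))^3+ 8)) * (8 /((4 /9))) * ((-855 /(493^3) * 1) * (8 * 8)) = -630374400 /2773862588744009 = -0.00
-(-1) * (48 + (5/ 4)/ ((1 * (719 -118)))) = 48.00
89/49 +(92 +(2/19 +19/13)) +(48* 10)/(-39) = 1005462/12103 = 83.08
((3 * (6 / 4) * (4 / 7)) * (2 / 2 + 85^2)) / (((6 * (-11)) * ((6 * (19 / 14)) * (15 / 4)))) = -28904 / 3135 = -9.22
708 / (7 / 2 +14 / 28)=177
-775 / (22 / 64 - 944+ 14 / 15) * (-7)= -5.75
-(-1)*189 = 189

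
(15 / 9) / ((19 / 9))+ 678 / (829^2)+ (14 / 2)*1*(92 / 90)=4669007803 / 587591055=7.95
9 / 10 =0.90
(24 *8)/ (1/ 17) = 3264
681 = 681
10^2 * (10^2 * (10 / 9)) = 100000 / 9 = 11111.11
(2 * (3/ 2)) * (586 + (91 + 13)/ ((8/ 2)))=1836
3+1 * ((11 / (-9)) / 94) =2527 / 846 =2.99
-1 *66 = -66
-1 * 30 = -30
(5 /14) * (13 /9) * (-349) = -22685 /126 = -180.04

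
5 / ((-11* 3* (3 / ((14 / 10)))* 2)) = -7 / 198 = -0.04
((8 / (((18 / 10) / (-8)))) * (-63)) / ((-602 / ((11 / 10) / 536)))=-0.01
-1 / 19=-0.05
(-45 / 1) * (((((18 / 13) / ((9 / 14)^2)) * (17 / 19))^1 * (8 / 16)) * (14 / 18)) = -52.46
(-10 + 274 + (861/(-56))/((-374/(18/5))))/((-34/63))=-124477101/254320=-489.45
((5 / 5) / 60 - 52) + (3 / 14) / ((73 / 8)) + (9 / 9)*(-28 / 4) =-1807709 / 30660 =-58.96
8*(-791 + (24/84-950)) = -97480/7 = -13925.71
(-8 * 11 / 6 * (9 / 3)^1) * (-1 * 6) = 264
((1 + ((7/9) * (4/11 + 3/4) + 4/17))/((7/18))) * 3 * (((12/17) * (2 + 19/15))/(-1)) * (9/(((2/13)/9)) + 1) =-62685357/3179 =-19718.58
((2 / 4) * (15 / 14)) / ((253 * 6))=5 / 14168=0.00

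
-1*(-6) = 6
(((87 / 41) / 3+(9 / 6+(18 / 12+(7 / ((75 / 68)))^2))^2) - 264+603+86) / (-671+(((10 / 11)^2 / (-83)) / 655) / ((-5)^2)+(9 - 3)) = -3923558926183007903 / 1134972435938203125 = -3.46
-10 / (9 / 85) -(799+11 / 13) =-104632 / 117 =-894.29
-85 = -85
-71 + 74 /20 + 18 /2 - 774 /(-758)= -217087 /3790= -57.28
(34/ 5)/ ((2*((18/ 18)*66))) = 17/ 330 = 0.05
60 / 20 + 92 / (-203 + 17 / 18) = 9255 / 3637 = 2.54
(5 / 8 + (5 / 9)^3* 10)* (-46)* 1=-313835 / 2916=-107.63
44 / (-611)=-44 / 611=-0.07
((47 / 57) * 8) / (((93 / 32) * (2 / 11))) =66176 / 5301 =12.48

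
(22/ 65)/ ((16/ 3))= 33/ 520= 0.06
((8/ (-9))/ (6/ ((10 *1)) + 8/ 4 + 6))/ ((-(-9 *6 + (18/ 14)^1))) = -280/ 142803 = -0.00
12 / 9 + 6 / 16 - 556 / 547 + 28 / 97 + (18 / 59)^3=263869969777 / 261532904664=1.01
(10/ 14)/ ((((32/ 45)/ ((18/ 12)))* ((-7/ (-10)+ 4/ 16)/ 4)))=3375/ 532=6.34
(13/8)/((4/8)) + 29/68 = 125/34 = 3.68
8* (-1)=-8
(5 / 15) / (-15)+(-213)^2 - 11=2041109 / 45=45357.98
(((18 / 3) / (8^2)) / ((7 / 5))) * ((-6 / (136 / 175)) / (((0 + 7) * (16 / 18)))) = -10125 / 121856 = -0.08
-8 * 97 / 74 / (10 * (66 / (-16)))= 1552 / 6105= 0.25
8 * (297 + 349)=5168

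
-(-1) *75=75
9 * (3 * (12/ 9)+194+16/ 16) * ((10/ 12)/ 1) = 2985/ 2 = 1492.50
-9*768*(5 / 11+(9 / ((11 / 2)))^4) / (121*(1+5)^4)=-0.34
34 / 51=2 / 3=0.67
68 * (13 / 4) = 221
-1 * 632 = -632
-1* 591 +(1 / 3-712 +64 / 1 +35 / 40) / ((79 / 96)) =-108781 / 79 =-1376.97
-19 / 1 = -19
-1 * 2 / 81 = -2 / 81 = -0.02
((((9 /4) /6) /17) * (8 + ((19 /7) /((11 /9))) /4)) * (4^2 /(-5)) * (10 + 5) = -1395 /154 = -9.06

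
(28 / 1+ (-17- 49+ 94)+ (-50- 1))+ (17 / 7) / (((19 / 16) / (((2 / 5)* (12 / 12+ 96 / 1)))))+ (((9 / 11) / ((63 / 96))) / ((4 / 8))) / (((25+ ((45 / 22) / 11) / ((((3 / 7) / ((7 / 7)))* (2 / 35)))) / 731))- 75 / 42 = 138.49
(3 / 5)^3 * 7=189 / 125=1.51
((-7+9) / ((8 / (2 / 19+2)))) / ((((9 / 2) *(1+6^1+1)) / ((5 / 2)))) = 25 / 684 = 0.04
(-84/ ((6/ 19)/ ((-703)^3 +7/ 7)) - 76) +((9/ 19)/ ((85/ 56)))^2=241041967399378016/ 2608225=92416094240.10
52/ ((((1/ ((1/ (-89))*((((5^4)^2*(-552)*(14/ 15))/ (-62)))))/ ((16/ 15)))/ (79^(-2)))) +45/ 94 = -1571611445935/ 4855735158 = -323.66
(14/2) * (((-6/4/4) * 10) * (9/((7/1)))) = -135/4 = -33.75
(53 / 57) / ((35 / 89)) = 4717 / 1995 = 2.36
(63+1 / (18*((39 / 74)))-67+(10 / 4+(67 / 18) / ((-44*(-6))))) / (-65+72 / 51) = 483259 / 22259952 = 0.02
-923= -923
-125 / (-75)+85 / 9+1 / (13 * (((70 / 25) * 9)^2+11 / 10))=41349550 / 3721419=11.11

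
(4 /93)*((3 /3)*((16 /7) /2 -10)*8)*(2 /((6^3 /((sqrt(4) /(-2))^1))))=16 /567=0.03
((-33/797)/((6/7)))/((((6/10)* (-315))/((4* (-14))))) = -308/21519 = -0.01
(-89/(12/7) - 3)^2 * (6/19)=434281/456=952.37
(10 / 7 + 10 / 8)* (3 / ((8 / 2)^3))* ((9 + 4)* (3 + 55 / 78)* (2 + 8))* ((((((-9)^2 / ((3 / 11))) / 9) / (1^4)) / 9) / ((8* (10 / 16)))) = 79475 / 1792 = 44.35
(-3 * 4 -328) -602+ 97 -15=-860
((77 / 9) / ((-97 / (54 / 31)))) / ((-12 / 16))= 616 / 3007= 0.20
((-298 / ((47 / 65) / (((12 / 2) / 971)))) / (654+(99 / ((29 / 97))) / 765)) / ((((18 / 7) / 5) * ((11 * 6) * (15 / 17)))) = -0.00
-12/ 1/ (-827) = 12/ 827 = 0.01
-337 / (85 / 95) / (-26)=6403 / 442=14.49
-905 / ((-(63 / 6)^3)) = 7240 / 9261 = 0.78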